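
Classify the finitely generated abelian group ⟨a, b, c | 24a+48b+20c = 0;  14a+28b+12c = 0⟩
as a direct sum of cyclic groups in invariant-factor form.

Answer: M ≅ ℤ^1 ⊕ ℤ/2 ⊕ ℤ/4

Derivation:
rank_ℚ(R)=2; free=3−2=1
SNF(R) diag = [2, 4] → torsion [2, 4]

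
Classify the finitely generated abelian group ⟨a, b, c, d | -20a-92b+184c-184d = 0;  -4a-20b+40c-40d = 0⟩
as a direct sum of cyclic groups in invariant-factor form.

Answer: M ≅ ℤ^2 ⊕ ℤ/4 ⊕ ℤ/8

Derivation:
rank_ℚ(R)=2; free=4−2=2
SNF(R) diag = [4, 8] → torsion [4, 8]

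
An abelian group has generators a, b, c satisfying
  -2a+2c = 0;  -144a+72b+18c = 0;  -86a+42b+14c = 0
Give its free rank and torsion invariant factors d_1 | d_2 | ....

rank_ℚ(R)=3; free=3−3=0
SNF(R) diag = [2, 6, 18] → torsion [2, 6, 18]

Answer: M ≅ ℤ/2 ⊕ ℤ/6 ⊕ ℤ/18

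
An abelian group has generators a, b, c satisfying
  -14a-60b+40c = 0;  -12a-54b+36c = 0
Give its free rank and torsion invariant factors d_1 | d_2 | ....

Answer: M ≅ ℤ^1 ⊕ ℤ/2 ⊕ ℤ/6

Derivation:
rank_ℚ(R)=2; free=3−2=1
SNF(R) diag = [2, 6] → torsion [2, 6]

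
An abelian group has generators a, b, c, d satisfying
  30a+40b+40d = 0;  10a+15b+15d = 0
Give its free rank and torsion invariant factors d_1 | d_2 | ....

rank_ℚ(R)=2; free=4−2=2
SNF(R) diag = [5, 10] → torsion [5, 10]

Answer: M ≅ ℤ^2 ⊕ ℤ/5 ⊕ ℤ/10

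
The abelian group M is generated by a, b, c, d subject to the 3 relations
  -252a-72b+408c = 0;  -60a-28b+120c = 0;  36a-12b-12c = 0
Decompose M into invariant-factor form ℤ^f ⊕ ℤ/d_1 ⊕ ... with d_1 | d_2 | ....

Answer: M ≅ ℤ^1 ⊕ ℤ/4 ⊕ ℤ/12 ⊕ ℤ/36

Derivation:
rank_ℚ(R)=3; free=4−3=1
SNF(R) diag = [4, 12, 36] → torsion [4, 12, 36]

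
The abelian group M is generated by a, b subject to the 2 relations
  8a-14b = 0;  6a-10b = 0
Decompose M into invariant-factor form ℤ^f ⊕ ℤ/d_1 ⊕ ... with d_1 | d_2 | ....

rank_ℚ(R)=2; free=2−2=0
SNF(R) diag = [2, 2] → torsion [2, 2]

Answer: M ≅ ℤ/2 ⊕ ℤ/2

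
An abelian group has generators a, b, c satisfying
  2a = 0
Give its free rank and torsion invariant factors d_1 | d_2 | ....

Answer: M ≅ ℤ^2 ⊕ ℤ/2

Derivation:
rank_ℚ(R)=1; free=3−1=2
SNF(R) diag = [2] → torsion [2]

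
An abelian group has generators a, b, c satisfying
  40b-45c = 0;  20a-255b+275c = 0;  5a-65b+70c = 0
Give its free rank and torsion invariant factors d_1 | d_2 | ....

rank_ℚ(R)=3; free=3−3=0
SNF(R) diag = [5, 5, 5] → torsion [5, 5, 5]

Answer: M ≅ ℤ/5 ⊕ ℤ/5 ⊕ ℤ/5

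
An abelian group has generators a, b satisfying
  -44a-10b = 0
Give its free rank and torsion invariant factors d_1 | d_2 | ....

rank_ℚ(R)=1; free=2−1=1
SNF(R) diag = [2] → torsion [2]

Answer: M ≅ ℤ^1 ⊕ ℤ/2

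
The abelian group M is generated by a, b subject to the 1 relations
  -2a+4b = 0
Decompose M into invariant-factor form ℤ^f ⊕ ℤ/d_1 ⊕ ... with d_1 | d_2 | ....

Answer: M ≅ ℤ^1 ⊕ ℤ/2

Derivation:
rank_ℚ(R)=1; free=2−1=1
SNF(R) diag = [2] → torsion [2]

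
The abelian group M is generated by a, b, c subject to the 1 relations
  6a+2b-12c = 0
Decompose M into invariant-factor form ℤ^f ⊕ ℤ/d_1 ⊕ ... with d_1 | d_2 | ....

Answer: M ≅ ℤ^2 ⊕ ℤ/2

Derivation:
rank_ℚ(R)=1; free=3−1=2
SNF(R) diag = [2] → torsion [2]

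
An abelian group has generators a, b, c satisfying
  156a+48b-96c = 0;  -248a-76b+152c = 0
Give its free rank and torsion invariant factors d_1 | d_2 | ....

Answer: M ≅ ℤ^1 ⊕ ℤ/4 ⊕ ℤ/12

Derivation:
rank_ℚ(R)=2; free=3−2=1
SNF(R) diag = [4, 12] → torsion [4, 12]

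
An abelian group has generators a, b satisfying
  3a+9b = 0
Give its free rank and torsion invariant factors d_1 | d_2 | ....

rank_ℚ(R)=1; free=2−1=1
SNF(R) diag = [3] → torsion [3]

Answer: M ≅ ℤ^1 ⊕ ℤ/3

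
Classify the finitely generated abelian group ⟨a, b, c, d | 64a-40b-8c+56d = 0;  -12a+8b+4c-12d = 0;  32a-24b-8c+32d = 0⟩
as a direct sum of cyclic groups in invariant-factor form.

rank_ℚ(R)=3; free=4−3=1
SNF(R) diag = [4, 8, 8] → torsion [4, 8, 8]

Answer: M ≅ ℤ^1 ⊕ ℤ/4 ⊕ ℤ/8 ⊕ ℤ/8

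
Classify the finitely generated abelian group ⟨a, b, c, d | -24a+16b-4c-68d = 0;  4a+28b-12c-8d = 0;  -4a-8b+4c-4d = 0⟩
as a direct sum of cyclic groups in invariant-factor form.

rank_ℚ(R)=3; free=4−3=1
SNF(R) diag = [4, 4, 4] → torsion [4, 4, 4]

Answer: M ≅ ℤ^1 ⊕ ℤ/4 ⊕ ℤ/4 ⊕ ℤ/4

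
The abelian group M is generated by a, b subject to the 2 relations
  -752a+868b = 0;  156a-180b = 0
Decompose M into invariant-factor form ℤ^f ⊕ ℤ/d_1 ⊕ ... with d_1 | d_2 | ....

rank_ℚ(R)=2; free=2−2=0
SNF(R) diag = [4, 12] → torsion [4, 12]

Answer: M ≅ ℤ/4 ⊕ ℤ/12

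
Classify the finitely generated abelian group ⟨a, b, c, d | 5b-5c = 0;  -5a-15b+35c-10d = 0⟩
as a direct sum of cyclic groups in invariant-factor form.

Answer: M ≅ ℤ^2 ⊕ ℤ/5 ⊕ ℤ/5

Derivation:
rank_ℚ(R)=2; free=4−2=2
SNF(R) diag = [5, 5] → torsion [5, 5]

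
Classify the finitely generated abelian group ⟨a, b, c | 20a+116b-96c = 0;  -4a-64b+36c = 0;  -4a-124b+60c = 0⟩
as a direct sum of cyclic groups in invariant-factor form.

rank_ℚ(R)=3; free=3−3=0
SNF(R) diag = [4, 12, 12] → torsion [4, 12, 12]

Answer: M ≅ ℤ/4 ⊕ ℤ/12 ⊕ ℤ/12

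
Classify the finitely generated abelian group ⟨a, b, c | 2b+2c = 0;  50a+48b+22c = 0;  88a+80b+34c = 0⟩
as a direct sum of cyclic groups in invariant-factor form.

rank_ℚ(R)=3; free=3−3=0
SNF(R) diag = [2, 2, 6] → torsion [2, 2, 6]

Answer: M ≅ ℤ/2 ⊕ ℤ/2 ⊕ ℤ/6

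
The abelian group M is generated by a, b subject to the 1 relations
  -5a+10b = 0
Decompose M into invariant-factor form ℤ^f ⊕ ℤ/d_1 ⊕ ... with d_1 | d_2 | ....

rank_ℚ(R)=1; free=2−1=1
SNF(R) diag = [5] → torsion [5]

Answer: M ≅ ℤ^1 ⊕ ℤ/5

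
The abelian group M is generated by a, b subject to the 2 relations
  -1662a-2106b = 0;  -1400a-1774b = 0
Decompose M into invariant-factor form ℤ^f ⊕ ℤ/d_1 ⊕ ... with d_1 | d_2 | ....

Answer: M ≅ ℤ/2 ⊕ ℤ/6

Derivation:
rank_ℚ(R)=2; free=2−2=0
SNF(R) diag = [2, 6] → torsion [2, 6]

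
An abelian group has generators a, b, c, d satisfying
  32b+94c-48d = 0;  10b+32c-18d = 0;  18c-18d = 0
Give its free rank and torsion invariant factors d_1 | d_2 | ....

rank_ℚ(R)=3; free=4−3=1
SNF(R) diag = [2, 6, 18] → torsion [2, 6, 18]

Answer: M ≅ ℤ^1 ⊕ ℤ/2 ⊕ ℤ/6 ⊕ ℤ/18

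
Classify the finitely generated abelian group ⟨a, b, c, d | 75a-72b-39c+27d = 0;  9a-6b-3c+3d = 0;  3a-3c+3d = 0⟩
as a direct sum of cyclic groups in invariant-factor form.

Answer: M ≅ ℤ^1 ⊕ ℤ/3 ⊕ ℤ/6 ⊕ ℤ/12

Derivation:
rank_ℚ(R)=3; free=4−3=1
SNF(R) diag = [3, 6, 12] → torsion [3, 6, 12]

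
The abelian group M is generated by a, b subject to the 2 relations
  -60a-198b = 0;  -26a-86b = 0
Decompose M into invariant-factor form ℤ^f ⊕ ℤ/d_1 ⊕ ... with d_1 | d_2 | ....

Answer: M ≅ ℤ/2 ⊕ ℤ/6

Derivation:
rank_ℚ(R)=2; free=2−2=0
SNF(R) diag = [2, 6] → torsion [2, 6]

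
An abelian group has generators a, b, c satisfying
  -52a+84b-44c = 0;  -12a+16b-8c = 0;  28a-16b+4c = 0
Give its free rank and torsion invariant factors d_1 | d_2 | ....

Answer: M ≅ ℤ/4 ⊕ ℤ/4 ⊕ ℤ/12

Derivation:
rank_ℚ(R)=3; free=3−3=0
SNF(R) diag = [4, 4, 12] → torsion [4, 4, 12]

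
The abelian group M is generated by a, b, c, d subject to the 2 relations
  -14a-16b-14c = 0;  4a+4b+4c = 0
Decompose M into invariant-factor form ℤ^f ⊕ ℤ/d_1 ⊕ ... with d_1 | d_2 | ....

rank_ℚ(R)=2; free=4−2=2
SNF(R) diag = [2, 4] → torsion [2, 4]

Answer: M ≅ ℤ^2 ⊕ ℤ/2 ⊕ ℤ/4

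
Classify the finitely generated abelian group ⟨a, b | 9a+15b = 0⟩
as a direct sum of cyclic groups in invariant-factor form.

Answer: M ≅ ℤ^1 ⊕ ℤ/3

Derivation:
rank_ℚ(R)=1; free=2−1=1
SNF(R) diag = [3] → torsion [3]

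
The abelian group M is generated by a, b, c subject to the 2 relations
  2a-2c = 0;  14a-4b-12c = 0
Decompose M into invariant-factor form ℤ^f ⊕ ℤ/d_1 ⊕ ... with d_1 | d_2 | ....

rank_ℚ(R)=2; free=3−2=1
SNF(R) diag = [2, 2] → torsion [2, 2]

Answer: M ≅ ℤ^1 ⊕ ℤ/2 ⊕ ℤ/2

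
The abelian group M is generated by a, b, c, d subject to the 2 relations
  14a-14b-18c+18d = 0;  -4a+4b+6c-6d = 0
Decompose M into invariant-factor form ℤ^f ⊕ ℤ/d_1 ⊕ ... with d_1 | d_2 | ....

Answer: M ≅ ℤ^2 ⊕ ℤ/2 ⊕ ℤ/6

Derivation:
rank_ℚ(R)=2; free=4−2=2
SNF(R) diag = [2, 6] → torsion [2, 6]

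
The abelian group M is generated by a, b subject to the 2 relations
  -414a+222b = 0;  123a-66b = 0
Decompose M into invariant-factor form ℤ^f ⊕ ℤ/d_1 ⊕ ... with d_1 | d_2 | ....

rank_ℚ(R)=2; free=2−2=0
SNF(R) diag = [3, 6] → torsion [3, 6]

Answer: M ≅ ℤ/3 ⊕ ℤ/6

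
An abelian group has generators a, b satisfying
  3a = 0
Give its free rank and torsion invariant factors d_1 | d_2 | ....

Answer: M ≅ ℤ^1 ⊕ ℤ/3

Derivation:
rank_ℚ(R)=1; free=2−1=1
SNF(R) diag = [3] → torsion [3]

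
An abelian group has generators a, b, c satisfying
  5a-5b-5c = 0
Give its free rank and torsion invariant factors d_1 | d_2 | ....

Answer: M ≅ ℤ^2 ⊕ ℤ/5

Derivation:
rank_ℚ(R)=1; free=3−1=2
SNF(R) diag = [5] → torsion [5]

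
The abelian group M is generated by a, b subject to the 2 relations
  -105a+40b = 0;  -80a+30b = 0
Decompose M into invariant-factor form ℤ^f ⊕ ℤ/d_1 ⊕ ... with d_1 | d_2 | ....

rank_ℚ(R)=2; free=2−2=0
SNF(R) diag = [5, 10] → torsion [5, 10]

Answer: M ≅ ℤ/5 ⊕ ℤ/10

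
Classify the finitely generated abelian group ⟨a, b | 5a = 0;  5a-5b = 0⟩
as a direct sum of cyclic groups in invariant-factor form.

rank_ℚ(R)=2; free=2−2=0
SNF(R) diag = [5, 5] → torsion [5, 5]

Answer: M ≅ ℤ/5 ⊕ ℤ/5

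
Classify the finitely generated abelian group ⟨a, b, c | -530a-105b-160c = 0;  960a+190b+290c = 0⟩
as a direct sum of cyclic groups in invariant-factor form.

Answer: M ≅ ℤ^1 ⊕ ℤ/5 ⊕ ℤ/10

Derivation:
rank_ℚ(R)=2; free=3−2=1
SNF(R) diag = [5, 10] → torsion [5, 10]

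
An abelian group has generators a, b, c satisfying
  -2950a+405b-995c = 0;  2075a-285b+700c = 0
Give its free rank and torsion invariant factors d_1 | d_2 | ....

rank_ℚ(R)=2; free=3−2=1
SNF(R) diag = [5, 15] → torsion [5, 15]

Answer: M ≅ ℤ^1 ⊕ ℤ/5 ⊕ ℤ/15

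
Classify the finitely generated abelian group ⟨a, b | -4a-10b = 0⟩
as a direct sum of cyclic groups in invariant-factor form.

rank_ℚ(R)=1; free=2−1=1
SNF(R) diag = [2] → torsion [2]

Answer: M ≅ ℤ^1 ⊕ ℤ/2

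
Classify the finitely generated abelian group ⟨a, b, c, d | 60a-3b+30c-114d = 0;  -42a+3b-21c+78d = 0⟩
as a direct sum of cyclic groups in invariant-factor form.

Answer: M ≅ ℤ^2 ⊕ ℤ/3 ⊕ ℤ/9

Derivation:
rank_ℚ(R)=2; free=4−2=2
SNF(R) diag = [3, 9] → torsion [3, 9]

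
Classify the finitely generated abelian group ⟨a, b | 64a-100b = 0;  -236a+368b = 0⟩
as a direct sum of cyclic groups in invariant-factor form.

Answer: M ≅ ℤ/4 ⊕ ℤ/12

Derivation:
rank_ℚ(R)=2; free=2−2=0
SNF(R) diag = [4, 12] → torsion [4, 12]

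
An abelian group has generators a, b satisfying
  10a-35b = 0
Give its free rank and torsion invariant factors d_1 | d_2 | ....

rank_ℚ(R)=1; free=2−1=1
SNF(R) diag = [5] → torsion [5]

Answer: M ≅ ℤ^1 ⊕ ℤ/5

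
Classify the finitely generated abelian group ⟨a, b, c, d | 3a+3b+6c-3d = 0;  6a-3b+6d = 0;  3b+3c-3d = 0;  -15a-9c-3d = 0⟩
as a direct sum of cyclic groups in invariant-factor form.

Answer: M ≅ ℤ/3 ⊕ ℤ/3 ⊕ ℤ/3 ⊕ ℤ/3

Derivation:
rank_ℚ(R)=4; free=4−4=0
SNF(R) diag = [3, 3, 3, 3] → torsion [3, 3, 3, 3]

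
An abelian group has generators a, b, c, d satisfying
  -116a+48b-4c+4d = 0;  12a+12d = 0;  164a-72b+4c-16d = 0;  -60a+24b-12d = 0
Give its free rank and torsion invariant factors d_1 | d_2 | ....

Answer: M ≅ ℤ/4 ⊕ ℤ/12 ⊕ ℤ/12 ⊕ ℤ/24

Derivation:
rank_ℚ(R)=4; free=4−4=0
SNF(R) diag = [4, 12, 12, 24] → torsion [4, 12, 12, 24]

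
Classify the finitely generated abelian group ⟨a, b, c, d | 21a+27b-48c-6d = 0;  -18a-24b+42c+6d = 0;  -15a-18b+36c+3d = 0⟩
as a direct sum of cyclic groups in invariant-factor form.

Answer: M ≅ ℤ^1 ⊕ ℤ/3 ⊕ ℤ/3 ⊕ ℤ/6

Derivation:
rank_ℚ(R)=3; free=4−3=1
SNF(R) diag = [3, 3, 6] → torsion [3, 3, 6]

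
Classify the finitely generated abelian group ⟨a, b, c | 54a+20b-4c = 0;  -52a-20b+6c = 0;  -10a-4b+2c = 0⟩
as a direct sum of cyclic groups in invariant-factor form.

Answer: M ≅ ℤ/2 ⊕ ℤ/2 ⊕ ℤ/4

Derivation:
rank_ℚ(R)=3; free=3−3=0
SNF(R) diag = [2, 2, 4] → torsion [2, 2, 4]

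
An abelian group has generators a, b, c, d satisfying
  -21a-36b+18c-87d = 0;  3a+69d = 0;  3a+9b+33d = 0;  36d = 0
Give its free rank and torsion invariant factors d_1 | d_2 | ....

rank_ℚ(R)=4; free=4−4=0
SNF(R) diag = [3, 9, 18, 36] → torsion [3, 9, 18, 36]

Answer: M ≅ ℤ/3 ⊕ ℤ/9 ⊕ ℤ/18 ⊕ ℤ/36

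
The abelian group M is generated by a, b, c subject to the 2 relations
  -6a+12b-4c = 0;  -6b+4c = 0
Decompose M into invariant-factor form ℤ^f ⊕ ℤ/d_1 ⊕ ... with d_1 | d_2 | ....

Answer: M ≅ ℤ^1 ⊕ ℤ/2 ⊕ ℤ/6

Derivation:
rank_ℚ(R)=2; free=3−2=1
SNF(R) diag = [2, 6] → torsion [2, 6]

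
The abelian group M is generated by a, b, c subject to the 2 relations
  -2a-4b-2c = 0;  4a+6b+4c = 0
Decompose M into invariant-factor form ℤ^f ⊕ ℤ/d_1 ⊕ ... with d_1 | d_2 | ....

rank_ℚ(R)=2; free=3−2=1
SNF(R) diag = [2, 2] → torsion [2, 2]

Answer: M ≅ ℤ^1 ⊕ ℤ/2 ⊕ ℤ/2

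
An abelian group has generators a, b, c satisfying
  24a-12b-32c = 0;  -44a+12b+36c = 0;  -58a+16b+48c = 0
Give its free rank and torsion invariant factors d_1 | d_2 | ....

Answer: M ≅ ℤ/2 ⊕ ℤ/4 ⊕ ℤ/4

Derivation:
rank_ℚ(R)=3; free=3−3=0
SNF(R) diag = [2, 4, 4] → torsion [2, 4, 4]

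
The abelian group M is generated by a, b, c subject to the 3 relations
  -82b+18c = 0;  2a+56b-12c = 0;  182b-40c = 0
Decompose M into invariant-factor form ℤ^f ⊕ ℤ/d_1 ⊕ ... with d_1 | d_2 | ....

rank_ℚ(R)=3; free=3−3=0
SNF(R) diag = [2, 2, 2] → torsion [2, 2, 2]

Answer: M ≅ ℤ/2 ⊕ ℤ/2 ⊕ ℤ/2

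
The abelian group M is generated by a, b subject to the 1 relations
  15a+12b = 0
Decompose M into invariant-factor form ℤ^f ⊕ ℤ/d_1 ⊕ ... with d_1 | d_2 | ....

rank_ℚ(R)=1; free=2−1=1
SNF(R) diag = [3] → torsion [3]

Answer: M ≅ ℤ^1 ⊕ ℤ/3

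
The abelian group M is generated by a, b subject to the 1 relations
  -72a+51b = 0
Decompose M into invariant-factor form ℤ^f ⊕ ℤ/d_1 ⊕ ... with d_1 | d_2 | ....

rank_ℚ(R)=1; free=2−1=1
SNF(R) diag = [3] → torsion [3]

Answer: M ≅ ℤ^1 ⊕ ℤ/3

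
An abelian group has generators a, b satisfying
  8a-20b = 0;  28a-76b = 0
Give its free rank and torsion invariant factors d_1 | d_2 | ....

rank_ℚ(R)=2; free=2−2=0
SNF(R) diag = [4, 12] → torsion [4, 12]

Answer: M ≅ ℤ/4 ⊕ ℤ/12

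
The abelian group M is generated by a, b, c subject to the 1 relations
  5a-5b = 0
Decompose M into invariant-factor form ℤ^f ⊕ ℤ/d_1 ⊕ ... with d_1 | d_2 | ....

Answer: M ≅ ℤ^2 ⊕ ℤ/5

Derivation:
rank_ℚ(R)=1; free=3−1=2
SNF(R) diag = [5] → torsion [5]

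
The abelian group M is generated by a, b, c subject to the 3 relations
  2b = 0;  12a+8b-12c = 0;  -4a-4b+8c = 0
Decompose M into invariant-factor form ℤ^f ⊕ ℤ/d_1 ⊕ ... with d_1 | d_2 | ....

rank_ℚ(R)=3; free=3−3=0
SNF(R) diag = [2, 4, 12] → torsion [2, 4, 12]

Answer: M ≅ ℤ/2 ⊕ ℤ/4 ⊕ ℤ/12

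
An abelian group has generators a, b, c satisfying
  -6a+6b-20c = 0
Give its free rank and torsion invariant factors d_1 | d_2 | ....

Answer: M ≅ ℤ^2 ⊕ ℤ/2

Derivation:
rank_ℚ(R)=1; free=3−1=2
SNF(R) diag = [2] → torsion [2]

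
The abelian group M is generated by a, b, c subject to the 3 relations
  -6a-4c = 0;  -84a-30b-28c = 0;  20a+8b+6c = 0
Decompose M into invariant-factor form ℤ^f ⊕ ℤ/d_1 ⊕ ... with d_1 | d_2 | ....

Answer: M ≅ ℤ/2 ⊕ ℤ/2 ⊕ ℤ/6

Derivation:
rank_ℚ(R)=3; free=3−3=0
SNF(R) diag = [2, 2, 6] → torsion [2, 2, 6]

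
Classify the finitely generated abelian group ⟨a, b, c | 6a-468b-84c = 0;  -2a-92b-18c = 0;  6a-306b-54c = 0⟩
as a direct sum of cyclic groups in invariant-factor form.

rank_ℚ(R)=3; free=3−3=0
SNF(R) diag = [2, 6, 6] → torsion [2, 6, 6]

Answer: M ≅ ℤ/2 ⊕ ℤ/6 ⊕ ℤ/6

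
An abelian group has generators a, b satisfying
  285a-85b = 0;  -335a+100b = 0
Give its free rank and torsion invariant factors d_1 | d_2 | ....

rank_ℚ(R)=2; free=2−2=0
SNF(R) diag = [5, 5] → torsion [5, 5]

Answer: M ≅ ℤ/5 ⊕ ℤ/5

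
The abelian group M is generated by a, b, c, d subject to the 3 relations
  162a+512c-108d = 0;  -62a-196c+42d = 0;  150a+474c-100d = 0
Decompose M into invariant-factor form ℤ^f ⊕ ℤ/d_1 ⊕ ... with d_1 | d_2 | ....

rank_ℚ(R)=3; free=4−3=1
SNF(R) diag = [2, 2, 2] → torsion [2, 2, 2]

Answer: M ≅ ℤ^1 ⊕ ℤ/2 ⊕ ℤ/2 ⊕ ℤ/2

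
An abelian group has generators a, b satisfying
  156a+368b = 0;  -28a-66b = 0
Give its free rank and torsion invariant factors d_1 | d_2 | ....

rank_ℚ(R)=2; free=2−2=0
SNF(R) diag = [2, 4] → torsion [2, 4]

Answer: M ≅ ℤ/2 ⊕ ℤ/4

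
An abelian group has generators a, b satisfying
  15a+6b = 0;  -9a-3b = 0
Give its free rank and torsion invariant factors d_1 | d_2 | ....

rank_ℚ(R)=2; free=2−2=0
SNF(R) diag = [3, 3] → torsion [3, 3]

Answer: M ≅ ℤ/3 ⊕ ℤ/3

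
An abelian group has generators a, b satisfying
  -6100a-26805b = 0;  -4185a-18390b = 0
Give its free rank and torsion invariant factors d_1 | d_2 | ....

Answer: M ≅ ℤ/5 ⊕ ℤ/15

Derivation:
rank_ℚ(R)=2; free=2−2=0
SNF(R) diag = [5, 15] → torsion [5, 15]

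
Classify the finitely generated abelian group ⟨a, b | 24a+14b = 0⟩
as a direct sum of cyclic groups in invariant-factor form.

rank_ℚ(R)=1; free=2−1=1
SNF(R) diag = [2] → torsion [2]

Answer: M ≅ ℤ^1 ⊕ ℤ/2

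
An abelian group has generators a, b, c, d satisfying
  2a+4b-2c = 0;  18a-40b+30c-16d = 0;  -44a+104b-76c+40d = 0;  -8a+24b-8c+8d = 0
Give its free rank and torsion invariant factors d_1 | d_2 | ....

rank_ℚ(R)=4; free=4−4=0
SNF(R) diag = [2, 4, 8, 8] → torsion [2, 4, 8, 8]

Answer: M ≅ ℤ/2 ⊕ ℤ/4 ⊕ ℤ/8 ⊕ ℤ/8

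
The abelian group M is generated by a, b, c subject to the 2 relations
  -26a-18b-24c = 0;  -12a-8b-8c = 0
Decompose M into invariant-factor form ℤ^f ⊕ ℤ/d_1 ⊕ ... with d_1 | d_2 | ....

Answer: M ≅ ℤ^1 ⊕ ℤ/2 ⊕ ℤ/4

Derivation:
rank_ℚ(R)=2; free=3−2=1
SNF(R) diag = [2, 4] → torsion [2, 4]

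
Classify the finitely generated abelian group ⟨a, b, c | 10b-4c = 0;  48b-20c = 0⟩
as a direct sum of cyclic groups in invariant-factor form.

rank_ℚ(R)=2; free=3−2=1
SNF(R) diag = [2, 4] → torsion [2, 4]

Answer: M ≅ ℤ^1 ⊕ ℤ/2 ⊕ ℤ/4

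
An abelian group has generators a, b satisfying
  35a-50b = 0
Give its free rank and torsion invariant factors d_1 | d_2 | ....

Answer: M ≅ ℤ^1 ⊕ ℤ/5

Derivation:
rank_ℚ(R)=1; free=2−1=1
SNF(R) diag = [5] → torsion [5]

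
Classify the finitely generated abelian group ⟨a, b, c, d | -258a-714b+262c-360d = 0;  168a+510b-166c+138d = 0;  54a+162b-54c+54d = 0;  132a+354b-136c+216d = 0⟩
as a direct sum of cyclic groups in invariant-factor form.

rank_ℚ(R)=4; free=4−4=0
SNF(R) diag = [2, 6, 18, 54] → torsion [2, 6, 18, 54]

Answer: M ≅ ℤ/2 ⊕ ℤ/6 ⊕ ℤ/18 ⊕ ℤ/54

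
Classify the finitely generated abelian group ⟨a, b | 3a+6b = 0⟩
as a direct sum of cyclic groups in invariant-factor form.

rank_ℚ(R)=1; free=2−1=1
SNF(R) diag = [3] → torsion [3]

Answer: M ≅ ℤ^1 ⊕ ℤ/3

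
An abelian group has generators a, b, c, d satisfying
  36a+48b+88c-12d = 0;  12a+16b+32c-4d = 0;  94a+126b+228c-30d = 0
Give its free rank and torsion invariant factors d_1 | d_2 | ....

Answer: M ≅ ℤ^1 ⊕ ℤ/2 ⊕ ℤ/4 ⊕ ℤ/8

Derivation:
rank_ℚ(R)=3; free=4−3=1
SNF(R) diag = [2, 4, 8] → torsion [2, 4, 8]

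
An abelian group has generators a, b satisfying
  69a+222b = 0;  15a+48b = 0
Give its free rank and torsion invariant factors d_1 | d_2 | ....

Answer: M ≅ ℤ/3 ⊕ ℤ/6

Derivation:
rank_ℚ(R)=2; free=2−2=0
SNF(R) diag = [3, 6] → torsion [3, 6]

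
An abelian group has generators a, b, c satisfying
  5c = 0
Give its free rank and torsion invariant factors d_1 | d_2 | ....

Answer: M ≅ ℤ^2 ⊕ ℤ/5

Derivation:
rank_ℚ(R)=1; free=3−1=2
SNF(R) diag = [5] → torsion [5]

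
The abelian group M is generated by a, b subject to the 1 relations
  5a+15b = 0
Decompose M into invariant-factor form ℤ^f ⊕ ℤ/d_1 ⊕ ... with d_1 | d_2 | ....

Answer: M ≅ ℤ^1 ⊕ ℤ/5

Derivation:
rank_ℚ(R)=1; free=2−1=1
SNF(R) diag = [5] → torsion [5]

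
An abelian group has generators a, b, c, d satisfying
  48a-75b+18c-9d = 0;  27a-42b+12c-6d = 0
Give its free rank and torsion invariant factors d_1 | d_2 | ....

Answer: M ≅ ℤ^2 ⊕ ℤ/3 ⊕ ℤ/3

Derivation:
rank_ℚ(R)=2; free=4−2=2
SNF(R) diag = [3, 3] → torsion [3, 3]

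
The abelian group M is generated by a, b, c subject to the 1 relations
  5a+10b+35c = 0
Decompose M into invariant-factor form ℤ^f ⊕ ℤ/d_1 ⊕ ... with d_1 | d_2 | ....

rank_ℚ(R)=1; free=3−1=2
SNF(R) diag = [5] → torsion [5]

Answer: M ≅ ℤ^2 ⊕ ℤ/5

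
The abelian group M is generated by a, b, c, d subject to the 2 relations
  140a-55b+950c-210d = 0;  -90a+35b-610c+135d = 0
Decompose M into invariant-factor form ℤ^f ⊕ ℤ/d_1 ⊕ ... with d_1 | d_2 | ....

rank_ℚ(R)=2; free=4−2=2
SNF(R) diag = [5, 5] → torsion [5, 5]

Answer: M ≅ ℤ^2 ⊕ ℤ/5 ⊕ ℤ/5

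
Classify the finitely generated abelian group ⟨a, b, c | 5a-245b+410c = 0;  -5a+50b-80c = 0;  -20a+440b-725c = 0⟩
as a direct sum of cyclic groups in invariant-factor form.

Answer: M ≅ ℤ/5 ⊕ ℤ/15 ⊕ ℤ/15

Derivation:
rank_ℚ(R)=3; free=3−3=0
SNF(R) diag = [5, 15, 15] → torsion [5, 15, 15]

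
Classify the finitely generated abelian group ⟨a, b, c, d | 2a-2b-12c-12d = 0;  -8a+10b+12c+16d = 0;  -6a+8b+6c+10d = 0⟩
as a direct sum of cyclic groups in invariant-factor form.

Answer: M ≅ ℤ^1 ⊕ ℤ/2 ⊕ ℤ/2 ⊕ ℤ/6

Derivation:
rank_ℚ(R)=3; free=4−3=1
SNF(R) diag = [2, 2, 6] → torsion [2, 2, 6]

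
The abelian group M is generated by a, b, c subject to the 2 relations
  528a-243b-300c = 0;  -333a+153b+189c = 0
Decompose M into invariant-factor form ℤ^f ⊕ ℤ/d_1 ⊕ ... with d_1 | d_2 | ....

rank_ℚ(R)=2; free=3−2=1
SNF(R) diag = [3, 9] → torsion [3, 9]

Answer: M ≅ ℤ^1 ⊕ ℤ/3 ⊕ ℤ/9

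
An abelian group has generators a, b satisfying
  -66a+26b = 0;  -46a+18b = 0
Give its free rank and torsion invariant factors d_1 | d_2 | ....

Answer: M ≅ ℤ/2 ⊕ ℤ/4

Derivation:
rank_ℚ(R)=2; free=2−2=0
SNF(R) diag = [2, 4] → torsion [2, 4]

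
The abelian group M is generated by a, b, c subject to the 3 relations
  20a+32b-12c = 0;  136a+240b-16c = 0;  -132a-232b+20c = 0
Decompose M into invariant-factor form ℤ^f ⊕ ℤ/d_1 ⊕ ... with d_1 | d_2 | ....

Answer: M ≅ ℤ/4 ⊕ ℤ/8 ⊕ ℤ/24

Derivation:
rank_ℚ(R)=3; free=3−3=0
SNF(R) diag = [4, 8, 24] → torsion [4, 8, 24]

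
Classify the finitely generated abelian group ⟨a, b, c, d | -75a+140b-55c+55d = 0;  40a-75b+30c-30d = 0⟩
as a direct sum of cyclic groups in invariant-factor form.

Answer: M ≅ ℤ^2 ⊕ ℤ/5 ⊕ ℤ/5

Derivation:
rank_ℚ(R)=2; free=4−2=2
SNF(R) diag = [5, 5] → torsion [5, 5]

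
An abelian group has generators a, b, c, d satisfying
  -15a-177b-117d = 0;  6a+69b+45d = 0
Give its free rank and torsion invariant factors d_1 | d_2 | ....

rank_ℚ(R)=2; free=4−2=2
SNF(R) diag = [3, 9] → torsion [3, 9]

Answer: M ≅ ℤ^2 ⊕ ℤ/3 ⊕ ℤ/9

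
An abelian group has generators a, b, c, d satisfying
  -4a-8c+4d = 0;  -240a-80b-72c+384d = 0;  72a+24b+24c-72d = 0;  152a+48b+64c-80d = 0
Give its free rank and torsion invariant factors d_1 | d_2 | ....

rank_ℚ(R)=4; free=4−4=0
SNF(R) diag = [4, 8, 24, 72] → torsion [4, 8, 24, 72]

Answer: M ≅ ℤ/4 ⊕ ℤ/8 ⊕ ℤ/24 ⊕ ℤ/72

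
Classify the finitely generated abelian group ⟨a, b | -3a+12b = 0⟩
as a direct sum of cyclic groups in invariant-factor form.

Answer: M ≅ ℤ^1 ⊕ ℤ/3

Derivation:
rank_ℚ(R)=1; free=2−1=1
SNF(R) diag = [3] → torsion [3]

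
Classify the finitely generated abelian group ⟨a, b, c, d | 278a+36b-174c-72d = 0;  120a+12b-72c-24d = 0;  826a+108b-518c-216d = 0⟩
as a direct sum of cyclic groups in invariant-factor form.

rank_ℚ(R)=3; free=4−3=1
SNF(R) diag = [2, 4, 12] → torsion [2, 4, 12]

Answer: M ≅ ℤ^1 ⊕ ℤ/2 ⊕ ℤ/4 ⊕ ℤ/12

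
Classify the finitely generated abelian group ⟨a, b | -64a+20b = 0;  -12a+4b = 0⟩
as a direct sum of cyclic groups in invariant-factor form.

rank_ℚ(R)=2; free=2−2=0
SNF(R) diag = [4, 4] → torsion [4, 4]

Answer: M ≅ ℤ/4 ⊕ ℤ/4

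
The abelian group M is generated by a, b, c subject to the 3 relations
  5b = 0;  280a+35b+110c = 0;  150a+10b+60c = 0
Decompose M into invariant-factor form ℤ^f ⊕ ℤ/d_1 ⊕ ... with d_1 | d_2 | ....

rank_ℚ(R)=3; free=3−3=0
SNF(R) diag = [5, 10, 30] → torsion [5, 10, 30]

Answer: M ≅ ℤ/5 ⊕ ℤ/10 ⊕ ℤ/30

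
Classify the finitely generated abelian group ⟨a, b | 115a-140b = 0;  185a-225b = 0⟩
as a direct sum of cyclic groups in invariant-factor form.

Answer: M ≅ ℤ/5 ⊕ ℤ/5

Derivation:
rank_ℚ(R)=2; free=2−2=0
SNF(R) diag = [5, 5] → torsion [5, 5]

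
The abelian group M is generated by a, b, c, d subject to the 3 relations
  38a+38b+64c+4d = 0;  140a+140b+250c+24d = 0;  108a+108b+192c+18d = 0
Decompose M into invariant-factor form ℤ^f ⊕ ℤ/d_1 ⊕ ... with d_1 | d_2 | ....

rank_ℚ(R)=3; free=4−3=1
SNF(R) diag = [2, 2, 6] → torsion [2, 2, 6]

Answer: M ≅ ℤ^1 ⊕ ℤ/2 ⊕ ℤ/2 ⊕ ℤ/6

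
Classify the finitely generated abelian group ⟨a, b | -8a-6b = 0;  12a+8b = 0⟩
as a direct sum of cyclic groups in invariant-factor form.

Answer: M ≅ ℤ/2 ⊕ ℤ/4

Derivation:
rank_ℚ(R)=2; free=2−2=0
SNF(R) diag = [2, 4] → torsion [2, 4]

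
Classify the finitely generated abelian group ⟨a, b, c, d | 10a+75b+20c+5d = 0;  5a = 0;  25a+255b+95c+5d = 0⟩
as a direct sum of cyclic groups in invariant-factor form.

Answer: M ≅ ℤ^1 ⊕ ℤ/5 ⊕ ℤ/5 ⊕ ℤ/15

Derivation:
rank_ℚ(R)=3; free=4−3=1
SNF(R) diag = [5, 5, 15] → torsion [5, 5, 15]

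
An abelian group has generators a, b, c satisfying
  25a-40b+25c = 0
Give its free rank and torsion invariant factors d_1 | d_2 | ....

Answer: M ≅ ℤ^2 ⊕ ℤ/5

Derivation:
rank_ℚ(R)=1; free=3−1=2
SNF(R) diag = [5] → torsion [5]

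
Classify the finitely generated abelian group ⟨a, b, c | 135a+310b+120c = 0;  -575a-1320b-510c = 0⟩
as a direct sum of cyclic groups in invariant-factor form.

Answer: M ≅ ℤ^1 ⊕ ℤ/5 ⊕ ℤ/10

Derivation:
rank_ℚ(R)=2; free=3−2=1
SNF(R) diag = [5, 10] → torsion [5, 10]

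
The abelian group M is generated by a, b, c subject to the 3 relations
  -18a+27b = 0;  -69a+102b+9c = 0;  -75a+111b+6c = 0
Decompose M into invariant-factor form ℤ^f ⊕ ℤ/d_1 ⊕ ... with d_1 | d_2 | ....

Answer: M ≅ ℤ/3 ⊕ ℤ/3 ⊕ ℤ/9

Derivation:
rank_ℚ(R)=3; free=3−3=0
SNF(R) diag = [3, 3, 9] → torsion [3, 3, 9]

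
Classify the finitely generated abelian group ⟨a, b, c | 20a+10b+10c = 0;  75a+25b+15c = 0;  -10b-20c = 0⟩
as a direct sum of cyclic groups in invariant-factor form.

rank_ℚ(R)=3; free=3−3=0
SNF(R) diag = [5, 10, 10] → torsion [5, 10, 10]

Answer: M ≅ ℤ/5 ⊕ ℤ/10 ⊕ ℤ/10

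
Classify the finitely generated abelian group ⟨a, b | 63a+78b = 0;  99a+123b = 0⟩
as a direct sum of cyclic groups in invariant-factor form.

rank_ℚ(R)=2; free=2−2=0
SNF(R) diag = [3, 9] → torsion [3, 9]

Answer: M ≅ ℤ/3 ⊕ ℤ/9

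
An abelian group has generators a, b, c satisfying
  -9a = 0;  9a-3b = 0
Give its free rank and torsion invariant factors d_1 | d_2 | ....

rank_ℚ(R)=2; free=3−2=1
SNF(R) diag = [3, 9] → torsion [3, 9]

Answer: M ≅ ℤ^1 ⊕ ℤ/3 ⊕ ℤ/9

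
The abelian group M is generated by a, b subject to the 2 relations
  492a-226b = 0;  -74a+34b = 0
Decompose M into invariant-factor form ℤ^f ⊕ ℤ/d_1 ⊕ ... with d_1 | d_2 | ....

rank_ℚ(R)=2; free=2−2=0
SNF(R) diag = [2, 2] → torsion [2, 2]

Answer: M ≅ ℤ/2 ⊕ ℤ/2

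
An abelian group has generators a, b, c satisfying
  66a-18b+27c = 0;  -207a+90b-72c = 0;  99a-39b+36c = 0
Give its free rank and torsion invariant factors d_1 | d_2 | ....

Answer: M ≅ ℤ/3 ⊕ ℤ/3 ⊕ ℤ/9

Derivation:
rank_ℚ(R)=3; free=3−3=0
SNF(R) diag = [3, 3, 9] → torsion [3, 3, 9]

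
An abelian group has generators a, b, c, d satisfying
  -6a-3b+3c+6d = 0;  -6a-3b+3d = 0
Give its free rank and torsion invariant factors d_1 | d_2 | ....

rank_ℚ(R)=2; free=4−2=2
SNF(R) diag = [3, 3] → torsion [3, 3]

Answer: M ≅ ℤ^2 ⊕ ℤ/3 ⊕ ℤ/3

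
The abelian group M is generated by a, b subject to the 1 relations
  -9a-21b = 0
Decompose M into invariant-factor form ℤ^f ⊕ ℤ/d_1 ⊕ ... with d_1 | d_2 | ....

rank_ℚ(R)=1; free=2−1=1
SNF(R) diag = [3] → torsion [3]

Answer: M ≅ ℤ^1 ⊕ ℤ/3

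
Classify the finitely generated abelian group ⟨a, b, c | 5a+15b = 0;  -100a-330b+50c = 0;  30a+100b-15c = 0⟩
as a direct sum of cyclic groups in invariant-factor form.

rank_ℚ(R)=3; free=3−3=0
SNF(R) diag = [5, 5, 10] → torsion [5, 5, 10]

Answer: M ≅ ℤ/5 ⊕ ℤ/5 ⊕ ℤ/10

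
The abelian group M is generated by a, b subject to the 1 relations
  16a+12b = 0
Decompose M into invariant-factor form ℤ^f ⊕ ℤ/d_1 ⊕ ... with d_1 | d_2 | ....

Answer: M ≅ ℤ^1 ⊕ ℤ/4

Derivation:
rank_ℚ(R)=1; free=2−1=1
SNF(R) diag = [4] → torsion [4]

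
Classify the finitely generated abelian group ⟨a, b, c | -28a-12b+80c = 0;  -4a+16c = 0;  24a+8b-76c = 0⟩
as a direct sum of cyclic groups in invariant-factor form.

rank_ℚ(R)=3; free=3−3=0
SNF(R) diag = [4, 4, 4] → torsion [4, 4, 4]

Answer: M ≅ ℤ/4 ⊕ ℤ/4 ⊕ ℤ/4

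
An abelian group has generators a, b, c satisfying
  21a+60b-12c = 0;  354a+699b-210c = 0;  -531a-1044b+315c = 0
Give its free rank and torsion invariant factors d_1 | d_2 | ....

rank_ℚ(R)=3; free=3−3=0
SNF(R) diag = [3, 9, 27] → torsion [3, 9, 27]

Answer: M ≅ ℤ/3 ⊕ ℤ/9 ⊕ ℤ/27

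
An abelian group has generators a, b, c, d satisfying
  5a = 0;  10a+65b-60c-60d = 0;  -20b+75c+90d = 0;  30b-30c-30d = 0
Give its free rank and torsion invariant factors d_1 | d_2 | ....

Answer: M ≅ ℤ/5 ⊕ ℤ/5 ⊕ ℤ/15 ⊕ ℤ/30

Derivation:
rank_ℚ(R)=4; free=4−4=0
SNF(R) diag = [5, 5, 15, 30] → torsion [5, 5, 15, 30]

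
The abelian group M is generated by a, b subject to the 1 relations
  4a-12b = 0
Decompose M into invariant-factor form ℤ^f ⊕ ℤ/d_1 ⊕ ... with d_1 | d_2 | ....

rank_ℚ(R)=1; free=2−1=1
SNF(R) diag = [4] → torsion [4]

Answer: M ≅ ℤ^1 ⊕ ℤ/4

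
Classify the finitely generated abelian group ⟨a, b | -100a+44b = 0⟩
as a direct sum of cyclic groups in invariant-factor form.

rank_ℚ(R)=1; free=2−1=1
SNF(R) diag = [4] → torsion [4]

Answer: M ≅ ℤ^1 ⊕ ℤ/4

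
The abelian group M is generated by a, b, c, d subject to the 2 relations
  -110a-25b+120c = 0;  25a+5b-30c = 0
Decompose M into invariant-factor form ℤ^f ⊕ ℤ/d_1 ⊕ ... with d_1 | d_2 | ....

Answer: M ≅ ℤ^2 ⊕ ℤ/5 ⊕ ℤ/15

Derivation:
rank_ℚ(R)=2; free=4−2=2
SNF(R) diag = [5, 15] → torsion [5, 15]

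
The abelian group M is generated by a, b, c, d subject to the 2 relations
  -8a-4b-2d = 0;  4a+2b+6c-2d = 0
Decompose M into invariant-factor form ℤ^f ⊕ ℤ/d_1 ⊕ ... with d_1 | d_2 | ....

rank_ℚ(R)=2; free=4−2=2
SNF(R) diag = [2, 6] → torsion [2, 6]

Answer: M ≅ ℤ^2 ⊕ ℤ/2 ⊕ ℤ/6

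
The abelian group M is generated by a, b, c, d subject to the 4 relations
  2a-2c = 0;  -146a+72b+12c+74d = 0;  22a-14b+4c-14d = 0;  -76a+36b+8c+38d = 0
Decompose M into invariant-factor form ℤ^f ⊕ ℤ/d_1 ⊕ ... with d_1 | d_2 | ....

Answer: M ≅ ℤ/2 ⊕ ℤ/2 ⊕ ℤ/2 ⊕ ℤ/6

Derivation:
rank_ℚ(R)=4; free=4−4=0
SNF(R) diag = [2, 2, 2, 6] → torsion [2, 2, 2, 6]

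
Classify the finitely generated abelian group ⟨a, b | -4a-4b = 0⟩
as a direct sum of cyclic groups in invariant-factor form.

Answer: M ≅ ℤ^1 ⊕ ℤ/4

Derivation:
rank_ℚ(R)=1; free=2−1=1
SNF(R) diag = [4] → torsion [4]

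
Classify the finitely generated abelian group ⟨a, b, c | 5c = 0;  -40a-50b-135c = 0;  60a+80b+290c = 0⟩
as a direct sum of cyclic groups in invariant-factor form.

rank_ℚ(R)=3; free=3−3=0
SNF(R) diag = [5, 10, 20] → torsion [5, 10, 20]

Answer: M ≅ ℤ/5 ⊕ ℤ/10 ⊕ ℤ/20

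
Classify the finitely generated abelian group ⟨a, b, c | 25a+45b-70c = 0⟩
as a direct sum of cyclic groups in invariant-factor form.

Answer: M ≅ ℤ^2 ⊕ ℤ/5

Derivation:
rank_ℚ(R)=1; free=3−1=2
SNF(R) diag = [5] → torsion [5]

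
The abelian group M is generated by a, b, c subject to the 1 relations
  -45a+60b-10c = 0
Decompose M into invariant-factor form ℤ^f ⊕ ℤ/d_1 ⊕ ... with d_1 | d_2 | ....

Answer: M ≅ ℤ^2 ⊕ ℤ/5

Derivation:
rank_ℚ(R)=1; free=3−1=2
SNF(R) diag = [5] → torsion [5]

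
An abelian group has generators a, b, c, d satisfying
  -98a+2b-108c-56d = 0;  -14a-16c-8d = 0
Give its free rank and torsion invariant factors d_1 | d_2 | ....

rank_ℚ(R)=2; free=4−2=2
SNF(R) diag = [2, 2] → torsion [2, 2]

Answer: M ≅ ℤ^2 ⊕ ℤ/2 ⊕ ℤ/2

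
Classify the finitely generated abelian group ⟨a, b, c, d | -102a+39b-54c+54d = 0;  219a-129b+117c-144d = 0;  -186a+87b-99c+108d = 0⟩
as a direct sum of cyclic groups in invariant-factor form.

Answer: M ≅ ℤ^1 ⊕ ℤ/3 ⊕ ℤ/9 ⊕ ℤ/9

Derivation:
rank_ℚ(R)=3; free=4−3=1
SNF(R) diag = [3, 9, 9] → torsion [3, 9, 9]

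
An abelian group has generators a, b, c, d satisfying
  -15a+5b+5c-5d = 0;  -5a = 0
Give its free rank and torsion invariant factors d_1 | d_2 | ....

Answer: M ≅ ℤ^2 ⊕ ℤ/5 ⊕ ℤ/5

Derivation:
rank_ℚ(R)=2; free=4−2=2
SNF(R) diag = [5, 5] → torsion [5, 5]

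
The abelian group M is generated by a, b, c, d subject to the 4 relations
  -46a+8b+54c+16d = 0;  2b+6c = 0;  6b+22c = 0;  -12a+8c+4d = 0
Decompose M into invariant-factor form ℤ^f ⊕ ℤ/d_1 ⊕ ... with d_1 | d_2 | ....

rank_ℚ(R)=4; free=4−4=0
SNF(R) diag = [2, 2, 4, 4] → torsion [2, 2, 4, 4]

Answer: M ≅ ℤ/2 ⊕ ℤ/2 ⊕ ℤ/4 ⊕ ℤ/4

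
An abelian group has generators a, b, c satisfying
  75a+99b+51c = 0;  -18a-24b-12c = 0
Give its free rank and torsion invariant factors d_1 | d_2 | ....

rank_ℚ(R)=2; free=3−2=1
SNF(R) diag = [3, 6] → torsion [3, 6]

Answer: M ≅ ℤ^1 ⊕ ℤ/3 ⊕ ℤ/6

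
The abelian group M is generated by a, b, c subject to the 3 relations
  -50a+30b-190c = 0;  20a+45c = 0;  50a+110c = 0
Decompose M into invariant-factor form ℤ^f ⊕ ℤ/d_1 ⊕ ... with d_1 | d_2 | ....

Answer: M ≅ ℤ/5 ⊕ ℤ/10 ⊕ ℤ/30

Derivation:
rank_ℚ(R)=3; free=3−3=0
SNF(R) diag = [5, 10, 30] → torsion [5, 10, 30]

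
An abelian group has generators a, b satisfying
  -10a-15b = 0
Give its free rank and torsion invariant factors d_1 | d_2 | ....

rank_ℚ(R)=1; free=2−1=1
SNF(R) diag = [5] → torsion [5]

Answer: M ≅ ℤ^1 ⊕ ℤ/5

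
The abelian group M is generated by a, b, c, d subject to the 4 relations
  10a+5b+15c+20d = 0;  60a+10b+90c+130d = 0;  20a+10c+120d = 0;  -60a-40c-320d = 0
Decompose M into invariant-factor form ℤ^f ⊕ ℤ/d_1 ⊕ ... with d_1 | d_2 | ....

rank_ℚ(R)=4; free=4−4=0
SNF(R) diag = [5, 10, 10, 20] → torsion [5, 10, 10, 20]

Answer: M ≅ ℤ/5 ⊕ ℤ/10 ⊕ ℤ/10 ⊕ ℤ/20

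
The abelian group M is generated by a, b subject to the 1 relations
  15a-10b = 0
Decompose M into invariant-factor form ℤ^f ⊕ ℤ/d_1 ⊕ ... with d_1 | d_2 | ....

rank_ℚ(R)=1; free=2−1=1
SNF(R) diag = [5] → torsion [5]

Answer: M ≅ ℤ^1 ⊕ ℤ/5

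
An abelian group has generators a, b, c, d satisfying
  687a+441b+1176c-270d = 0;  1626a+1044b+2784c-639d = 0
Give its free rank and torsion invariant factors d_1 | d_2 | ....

Answer: M ≅ ℤ^2 ⊕ ℤ/3 ⊕ ℤ/9

Derivation:
rank_ℚ(R)=2; free=4−2=2
SNF(R) diag = [3, 9] → torsion [3, 9]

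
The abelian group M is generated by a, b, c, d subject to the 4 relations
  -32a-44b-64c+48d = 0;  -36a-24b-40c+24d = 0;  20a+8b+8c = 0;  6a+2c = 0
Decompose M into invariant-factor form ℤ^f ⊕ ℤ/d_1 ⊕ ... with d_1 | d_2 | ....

Answer: M ≅ ℤ/2 ⊕ ℤ/4 ⊕ ℤ/12 ⊕ ℤ/24

Derivation:
rank_ℚ(R)=4; free=4−4=0
SNF(R) diag = [2, 4, 12, 24] → torsion [2, 4, 12, 24]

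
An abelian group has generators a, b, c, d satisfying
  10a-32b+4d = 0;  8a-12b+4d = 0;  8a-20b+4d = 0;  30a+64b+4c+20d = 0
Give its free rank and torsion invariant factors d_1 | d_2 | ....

rank_ℚ(R)=4; free=4−4=0
SNF(R) diag = [2, 4, 4, 8] → torsion [2, 4, 4, 8]

Answer: M ≅ ℤ/2 ⊕ ℤ/4 ⊕ ℤ/4 ⊕ ℤ/8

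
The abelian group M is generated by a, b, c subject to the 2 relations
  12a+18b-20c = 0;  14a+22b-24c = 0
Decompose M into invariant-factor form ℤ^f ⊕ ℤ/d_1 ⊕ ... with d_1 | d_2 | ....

Answer: M ≅ ℤ^1 ⊕ ℤ/2 ⊕ ℤ/2

Derivation:
rank_ℚ(R)=2; free=3−2=1
SNF(R) diag = [2, 2] → torsion [2, 2]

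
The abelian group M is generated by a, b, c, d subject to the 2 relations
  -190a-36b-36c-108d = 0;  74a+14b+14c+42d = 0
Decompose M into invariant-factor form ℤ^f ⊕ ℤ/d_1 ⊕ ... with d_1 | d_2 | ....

rank_ℚ(R)=2; free=4−2=2
SNF(R) diag = [2, 2] → torsion [2, 2]

Answer: M ≅ ℤ^2 ⊕ ℤ/2 ⊕ ℤ/2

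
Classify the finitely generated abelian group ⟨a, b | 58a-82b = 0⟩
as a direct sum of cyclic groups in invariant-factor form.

Answer: M ≅ ℤ^1 ⊕ ℤ/2

Derivation:
rank_ℚ(R)=1; free=2−1=1
SNF(R) diag = [2] → torsion [2]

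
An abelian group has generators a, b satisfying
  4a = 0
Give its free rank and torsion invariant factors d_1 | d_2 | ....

rank_ℚ(R)=1; free=2−1=1
SNF(R) diag = [4] → torsion [4]

Answer: M ≅ ℤ^1 ⊕ ℤ/4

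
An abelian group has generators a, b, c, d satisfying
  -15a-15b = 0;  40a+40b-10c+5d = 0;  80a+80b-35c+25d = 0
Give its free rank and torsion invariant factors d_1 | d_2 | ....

rank_ℚ(R)=3; free=4−3=1
SNF(R) diag = [5, 15, 15] → torsion [5, 15, 15]

Answer: M ≅ ℤ^1 ⊕ ℤ/5 ⊕ ℤ/15 ⊕ ℤ/15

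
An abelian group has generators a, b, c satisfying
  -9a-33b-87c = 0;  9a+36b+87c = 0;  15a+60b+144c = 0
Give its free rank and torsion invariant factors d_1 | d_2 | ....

Answer: M ≅ ℤ/3 ⊕ ℤ/3 ⊕ ℤ/3

Derivation:
rank_ℚ(R)=3; free=3−3=0
SNF(R) diag = [3, 3, 3] → torsion [3, 3, 3]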